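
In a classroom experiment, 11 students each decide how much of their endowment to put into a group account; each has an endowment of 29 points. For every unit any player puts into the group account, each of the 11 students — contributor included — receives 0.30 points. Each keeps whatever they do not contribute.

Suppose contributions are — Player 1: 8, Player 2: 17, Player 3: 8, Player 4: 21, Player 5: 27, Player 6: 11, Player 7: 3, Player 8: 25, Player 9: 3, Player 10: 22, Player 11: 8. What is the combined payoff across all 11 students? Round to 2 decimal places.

670.90 points

Total contributed: 8 + 17 + 8 + 21 + 27 + 11 + 3 + 25 + 3 + 22 + 8 = 153; total kept: 11 × 29 − 153 = 166.
The group account pays out 0.30 × 11 × 153 = 504.90 in aggregate.
Group total = 166 + 504.90 = 670.90.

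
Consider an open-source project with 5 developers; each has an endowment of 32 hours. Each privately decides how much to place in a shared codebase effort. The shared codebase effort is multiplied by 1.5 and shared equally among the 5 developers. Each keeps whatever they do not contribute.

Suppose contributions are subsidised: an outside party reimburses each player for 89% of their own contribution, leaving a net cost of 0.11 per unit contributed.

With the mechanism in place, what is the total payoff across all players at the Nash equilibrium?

The effective private return per unit is now (1.5/5) / 0.11 = 2.7273 > 1, so every player's dominant strategy flips to full contribution.
At the Nash equilibrium everyone contributes 32. Group total payoff = 5 × (32 × 0.89 + 1.5 × 32) = 382.40.

382.40 hours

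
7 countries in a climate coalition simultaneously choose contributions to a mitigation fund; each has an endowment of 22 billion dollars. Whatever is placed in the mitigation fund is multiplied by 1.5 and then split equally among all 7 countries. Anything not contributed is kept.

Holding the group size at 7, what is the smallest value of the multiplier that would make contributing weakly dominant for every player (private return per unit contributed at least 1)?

7

A contributed unit returns (multiplier)/7 to its contributor.
This reaches 1 exactly when the multiplier is 7.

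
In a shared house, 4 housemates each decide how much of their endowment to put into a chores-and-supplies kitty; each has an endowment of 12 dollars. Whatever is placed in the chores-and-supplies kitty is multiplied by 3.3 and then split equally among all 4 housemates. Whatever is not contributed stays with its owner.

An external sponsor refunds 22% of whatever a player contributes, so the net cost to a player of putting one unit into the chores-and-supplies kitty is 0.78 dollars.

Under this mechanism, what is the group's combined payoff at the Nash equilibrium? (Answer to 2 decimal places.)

With the mechanism, a contributed unit returns (3.3/4) / 0.78 = 1.0577 per unit of net cost to the contributor — now above 1 — so contributing fully is weakly dominant for every player.
So the Nash equilibrium is full contribution by all 4; the group earns 4 × (12 × 0.22 + 3.3 × 12) = 168.96.

168.96 dollars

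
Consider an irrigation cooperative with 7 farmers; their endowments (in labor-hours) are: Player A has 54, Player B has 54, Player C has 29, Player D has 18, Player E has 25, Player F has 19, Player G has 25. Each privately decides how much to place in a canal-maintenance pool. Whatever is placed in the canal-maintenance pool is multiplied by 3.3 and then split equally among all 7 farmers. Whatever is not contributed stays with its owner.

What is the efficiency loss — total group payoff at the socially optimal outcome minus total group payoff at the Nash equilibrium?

515.20 labor-hours

The private return per contributed unit is 3.3/7 = 0.4714 < 1 for every player regardless of endowment, so the Nash equilibrium is zero contribution and the group total is Σ E_j = 54 + 54 + 29 + 18 + 25 + 19 + 25 = 224.
Each contributed unit returns 3.300 to the group, so the social optimum is full contribution by everyone: group total = 3.300 × 224 = 739.20.
Efficiency loss = (3.300 − 1) × 224 = 515.20.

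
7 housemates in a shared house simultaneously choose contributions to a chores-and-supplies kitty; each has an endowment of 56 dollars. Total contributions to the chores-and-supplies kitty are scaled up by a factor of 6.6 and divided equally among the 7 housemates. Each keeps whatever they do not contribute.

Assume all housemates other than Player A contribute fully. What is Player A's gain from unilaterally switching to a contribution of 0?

3.20 dollars

Switching from a contribution of 56 to 0 lets Player A keep an extra 56 dollars, but lowers the chores-and-supplies kitty by 56, which costs Player A their own share of that drop: 6.6/7 × 56 = 52.80.
Net gain = 56 − 52.80 = 3.20. The private return per contributed unit (0.9429) is below 1, so free-riding is indeed the best response regardless of what the others do.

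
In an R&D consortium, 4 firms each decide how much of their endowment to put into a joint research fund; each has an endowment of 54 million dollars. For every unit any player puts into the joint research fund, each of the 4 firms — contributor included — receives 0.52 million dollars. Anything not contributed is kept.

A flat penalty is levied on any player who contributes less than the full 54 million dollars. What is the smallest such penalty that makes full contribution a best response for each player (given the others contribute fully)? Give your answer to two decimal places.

Given the others contribute fully, the best deviation is to contribute 0 (any partial contribution still incurs the fine and gives up units whose private return 0.52 is below 1).
Deviating from 54 to 0 saves 54 million dollars but forfeits the deviator's share of the drop in the joint research fund: 0.52 × 54 = 28.08.
So the deviation gain is 54 − 28.08 = 25.92, and the fine must be at least 25.92 million dollars to wipe it out.

25.92 million dollars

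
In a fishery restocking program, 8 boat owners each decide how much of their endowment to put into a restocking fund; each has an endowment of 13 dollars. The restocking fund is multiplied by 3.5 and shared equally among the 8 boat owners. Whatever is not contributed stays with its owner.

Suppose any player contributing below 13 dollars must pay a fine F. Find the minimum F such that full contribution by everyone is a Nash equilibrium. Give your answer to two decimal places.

Given the others contribute fully, the best deviation is to contribute 0 (any partial contribution still incurs the fine and gives up units whose private return 0.4375 is below 1).
Deviating from 13 to 0 saves 13 dollars but forfeits the deviator's share of the drop in the restocking fund: 3.5/8 × 13 = 5.69.
So the deviation gain is 13 − 5.69 = 7.31, and the fine must be at least 7.31 dollars to wipe it out.

7.31 dollars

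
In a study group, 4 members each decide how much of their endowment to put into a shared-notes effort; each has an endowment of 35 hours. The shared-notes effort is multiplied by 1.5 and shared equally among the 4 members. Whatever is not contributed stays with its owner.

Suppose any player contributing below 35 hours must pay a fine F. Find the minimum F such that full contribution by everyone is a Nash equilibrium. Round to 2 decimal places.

21.88 hours

Given the others contribute fully, the best deviation is to contribute 0 (any partial contribution still incurs the fine and gives up units whose private return 0.3750 is below 1).
Deviating from 35 to 0 saves 35 hours but forfeits the deviator's share of the drop in the shared-notes effort: 1.5/4 × 35 = 13.12.
So the deviation gain is 35 − 13.12 = 21.88, and the fine must be at least 21.88 hours to wipe it out.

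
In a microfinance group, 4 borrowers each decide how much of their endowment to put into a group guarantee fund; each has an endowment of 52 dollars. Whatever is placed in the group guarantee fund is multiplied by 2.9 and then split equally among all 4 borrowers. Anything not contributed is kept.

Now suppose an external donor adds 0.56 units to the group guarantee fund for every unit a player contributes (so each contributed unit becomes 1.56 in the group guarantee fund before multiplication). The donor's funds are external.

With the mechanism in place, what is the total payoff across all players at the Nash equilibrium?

940.99 dollars

With the mechanism, a contributed unit returns 2.9 × 1.56 / 4 = 1.1310 per unit of net cost to the contributor — now above 1 — so contributing fully is weakly dominant for every player.
At the Nash equilibrium everyone contributes 52. Group total payoff = 2.9 × 1.56 × 208 = 940.99.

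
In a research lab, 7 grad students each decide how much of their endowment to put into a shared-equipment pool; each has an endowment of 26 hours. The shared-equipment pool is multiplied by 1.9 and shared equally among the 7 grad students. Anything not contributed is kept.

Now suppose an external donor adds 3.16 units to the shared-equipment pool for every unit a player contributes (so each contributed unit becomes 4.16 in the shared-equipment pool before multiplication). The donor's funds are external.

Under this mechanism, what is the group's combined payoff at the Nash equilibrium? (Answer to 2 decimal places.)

1438.53 hours

The effective private return per unit is now 1.9 × 4.16 / 7 = 1.1291 > 1, so every player's dominant strategy flips to full contribution.
So the Nash equilibrium is full contribution by all 7; the group earns 1.9 × 4.16 × 182 = 1438.53.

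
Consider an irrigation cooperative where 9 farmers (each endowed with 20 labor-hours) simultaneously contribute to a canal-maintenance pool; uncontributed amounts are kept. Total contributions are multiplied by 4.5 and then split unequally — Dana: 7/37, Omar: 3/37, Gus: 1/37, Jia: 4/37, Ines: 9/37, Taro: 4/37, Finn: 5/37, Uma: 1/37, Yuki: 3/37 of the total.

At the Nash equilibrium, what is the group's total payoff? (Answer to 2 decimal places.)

250.00 labor-hours

Each unit j contributes comes back to j as 4.5 × (j's share), so j prefers to contribute only if that share exceeds 1/4.5 = 0.2222; otherwise keeping the unit dominates.
Ines alone (share 9/37) is above the threshold, contributing 20; the remaining 8 contribute 0. Total contributed: 20.
The canal-maintenance pool pays out 4.5 × 20 = 90.00 in total (split across the unequal shares, but the aggregate is all that matters for the group sum).
The 8 free-riders keep 20 each, adding 160. Group total = 160 + 90.00 = 250.00.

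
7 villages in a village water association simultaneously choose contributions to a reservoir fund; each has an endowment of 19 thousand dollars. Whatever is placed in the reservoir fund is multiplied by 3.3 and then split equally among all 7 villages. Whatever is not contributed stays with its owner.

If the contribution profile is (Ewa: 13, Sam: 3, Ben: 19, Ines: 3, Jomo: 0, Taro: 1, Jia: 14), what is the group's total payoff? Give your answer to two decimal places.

Total contributed: 13 + 3 + 19 + 3 + 0 + 1 + 14 = 53; total kept: 7 × 19 − 53 = 80.
The reservoir fund pays out 3.3 × 53 = 174.90 in aggregate.
Group total = 80 + 174.90 = 254.90.

254.90 thousand dollars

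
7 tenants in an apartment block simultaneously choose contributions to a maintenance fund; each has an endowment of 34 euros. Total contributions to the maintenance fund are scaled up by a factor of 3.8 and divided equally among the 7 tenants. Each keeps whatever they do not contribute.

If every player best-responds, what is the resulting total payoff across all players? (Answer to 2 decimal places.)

238.00 euros

Each contributed unit returns 3.8/7 = 0.5429 to its contributor — below 1 — so contributing 0 is dominant for every player. At the Nash equilibrium everyone keeps their 34, and the group total is 7 × 34 = 238.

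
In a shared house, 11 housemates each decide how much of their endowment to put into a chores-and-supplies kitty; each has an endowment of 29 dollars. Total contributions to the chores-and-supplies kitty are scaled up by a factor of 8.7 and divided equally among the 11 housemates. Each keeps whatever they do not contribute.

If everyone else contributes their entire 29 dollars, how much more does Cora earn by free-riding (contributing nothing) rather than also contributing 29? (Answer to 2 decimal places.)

6.06 dollars

Switching from a contribution of 29 to 0 lets Cora keep an extra 29 dollars, but lowers the chores-and-supplies kitty by 29, which costs Cora their own share of that drop: 8.7/11 × 29 = 22.94.
Net gain = 29 − 22.94 = 6.06. The private return per contributed unit (0.7909) is below 1, so free-riding is indeed the best response regardless of what the others do.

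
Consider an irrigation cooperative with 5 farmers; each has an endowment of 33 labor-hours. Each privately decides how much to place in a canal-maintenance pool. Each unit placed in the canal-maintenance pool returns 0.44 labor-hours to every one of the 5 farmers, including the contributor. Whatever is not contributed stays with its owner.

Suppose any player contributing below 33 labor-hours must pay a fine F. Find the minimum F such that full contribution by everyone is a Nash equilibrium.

Given the others contribute fully, the best deviation is to contribute 0 (any partial contribution still incurs the fine and gives up units whose private return 0.44 is below 1).
Deviating from 33 to 0 saves 33 labor-hours but forfeits the deviator's share of the drop in the canal-maintenance pool: 0.44 × 33 = 14.52.
So the deviation gain is 33 − 14.52 = 18.48, and the fine must be at least 18.48 labor-hours to wipe it out.

18.48 labor-hours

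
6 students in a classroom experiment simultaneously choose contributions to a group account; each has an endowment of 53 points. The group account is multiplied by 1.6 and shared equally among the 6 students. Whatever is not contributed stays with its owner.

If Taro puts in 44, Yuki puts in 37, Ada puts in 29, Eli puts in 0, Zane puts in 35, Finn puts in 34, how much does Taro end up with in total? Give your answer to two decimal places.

56.73 points

Total contributed: 44 + 37 + 29 + 0 + 35 + 34 = 179.
Each receives 1.6 × 179 / 6 = 47.73 from the group account.
Taro keeps 53 − 44 = 9, so Taro's payoff is 9 + 47.73 = 56.73.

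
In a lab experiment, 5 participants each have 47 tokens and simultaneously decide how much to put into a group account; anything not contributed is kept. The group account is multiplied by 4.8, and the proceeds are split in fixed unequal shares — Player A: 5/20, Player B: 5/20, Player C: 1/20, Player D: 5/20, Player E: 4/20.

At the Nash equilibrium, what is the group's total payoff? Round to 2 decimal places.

770.80 tokens

For player j, contributing a unit is worthwhile iff 4.8 × (j's share) ≥ 1, i.e. iff j's share is at least 0.2083.
The shares above 0.2083 belong to Player A, Player B and Player D, contributing 47 each; the remaining 2 contribute 0. Total contributed: 141.
The group account pays out 4.8 × 141 = 676.80 in total (split across the unequal shares, but the aggregate is all that matters for the group sum).
The 2 free-riders keep 47 each, adding 94. Group total = 94 + 676.80 = 770.80.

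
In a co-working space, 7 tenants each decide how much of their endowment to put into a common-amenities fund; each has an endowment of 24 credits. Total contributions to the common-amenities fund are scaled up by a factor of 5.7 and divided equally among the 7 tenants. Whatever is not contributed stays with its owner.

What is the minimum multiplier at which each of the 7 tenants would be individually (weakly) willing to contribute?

A contributed unit returns (multiplier)/7 to its contributor.
This reaches 1 exactly when the multiplier is 7.

7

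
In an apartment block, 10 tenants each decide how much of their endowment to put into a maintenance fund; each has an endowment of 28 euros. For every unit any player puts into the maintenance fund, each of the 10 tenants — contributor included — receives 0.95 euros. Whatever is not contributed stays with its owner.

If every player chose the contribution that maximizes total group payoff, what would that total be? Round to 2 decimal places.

Each contributed unit returns 9.500 to the group as a whole (0.95 to each of 10 players), which exceeds 1, so the social optimum is full contribution: group total = 9.500 × 280 = 2660.00.

2660.00 euros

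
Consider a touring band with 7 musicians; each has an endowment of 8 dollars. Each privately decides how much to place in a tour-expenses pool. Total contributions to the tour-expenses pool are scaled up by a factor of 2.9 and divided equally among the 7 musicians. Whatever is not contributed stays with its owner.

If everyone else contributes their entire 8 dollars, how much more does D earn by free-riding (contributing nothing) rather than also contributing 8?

4.69 dollars

Switching from a contribution of 8 to 0 lets D keep an extra 8 dollars, but lowers the tour-expenses pool by 8, which costs D their own share of that drop: 2.9/7 × 8 = 3.31.
Net gain = 8 − 3.31 = 4.69. The private return per contributed unit (0.4143) is below 1, so free-riding is indeed the best response regardless of what the others do.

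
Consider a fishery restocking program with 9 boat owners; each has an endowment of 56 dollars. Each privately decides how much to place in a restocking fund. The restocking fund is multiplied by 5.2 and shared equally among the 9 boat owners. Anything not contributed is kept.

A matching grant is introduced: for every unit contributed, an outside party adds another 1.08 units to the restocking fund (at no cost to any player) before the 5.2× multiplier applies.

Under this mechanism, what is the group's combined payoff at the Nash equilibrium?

5451.26 dollars

The effective private return per unit is now 5.2 × 2.08 / 9 = 1.2018 > 1, so every player's dominant strategy flips to full contribution.
At the Nash equilibrium everyone contributes 56. Group total payoff = 5.2 × 2.08 × 504 = 5451.26.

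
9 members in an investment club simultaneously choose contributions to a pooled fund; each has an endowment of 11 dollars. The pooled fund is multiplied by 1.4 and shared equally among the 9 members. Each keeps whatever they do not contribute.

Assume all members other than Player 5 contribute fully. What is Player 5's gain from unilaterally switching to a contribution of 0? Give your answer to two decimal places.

9.29 dollars

Switching from a contribution of 11 to 0 lets Player 5 keep an extra 11 dollars, but lowers the pooled fund by 11, which costs Player 5 their own share of that drop: 1.4/9 × 11 = 1.71.
Net gain = 11 − 1.71 = 9.29. The private return per contributed unit (0.1556) is below 1, so free-riding is indeed the best response regardless of what the others do.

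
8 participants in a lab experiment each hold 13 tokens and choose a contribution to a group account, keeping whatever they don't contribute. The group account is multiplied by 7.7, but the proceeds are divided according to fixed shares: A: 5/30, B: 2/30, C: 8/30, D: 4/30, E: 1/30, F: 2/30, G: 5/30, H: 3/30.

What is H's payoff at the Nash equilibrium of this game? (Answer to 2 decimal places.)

A player with share s gets back 7.7·s per unit contributed, so full contribution is dominant for anyone with s > 1/7.7 = 0.1299 and zero contribution is dominant for anyone below.
A, C, D and G are above the threshold, contributing 13 each; the remaining 4 contribute 0. Total contributed: 52.
H keeps 13 and receives 7.7 × 52 × 3/30 = 40.04 from the group account, for a payoff of 53.04.

53.04 tokens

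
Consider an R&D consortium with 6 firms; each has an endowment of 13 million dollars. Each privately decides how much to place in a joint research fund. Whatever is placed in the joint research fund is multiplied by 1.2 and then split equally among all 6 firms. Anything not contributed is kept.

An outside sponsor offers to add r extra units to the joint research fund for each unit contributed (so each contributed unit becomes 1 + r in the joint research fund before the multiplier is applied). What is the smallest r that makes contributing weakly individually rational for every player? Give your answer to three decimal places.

With matching at rate r, one contributed unit becomes (1 + r) in the joint research fund and returns 1.2 × (1 + r) / 6 to the contributor.
Setting this equal to 1: 1 + r = 6/1.2 = 5.0000.
So the minimum matching rate is r = 5.0000 − 1 = 4.000.

4.000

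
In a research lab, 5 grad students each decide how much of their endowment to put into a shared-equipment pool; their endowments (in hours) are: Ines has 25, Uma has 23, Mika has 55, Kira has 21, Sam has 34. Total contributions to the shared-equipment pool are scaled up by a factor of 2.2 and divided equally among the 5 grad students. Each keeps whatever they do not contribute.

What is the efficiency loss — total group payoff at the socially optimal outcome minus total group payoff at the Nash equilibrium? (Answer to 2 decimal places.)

The private return per contributed unit is 2.2/5 = 0.4400 < 1 for every player regardless of endowment, so the Nash equilibrium is zero contribution and the group total is Σ E_j = 25 + 23 + 55 + 21 + 34 = 158.
Each contributed unit returns 2.200 to the group, so the social optimum is full contribution by everyone: group total = 2.200 × 158 = 347.60.
Efficiency loss = (2.200 − 1) × 158 = 189.60.

189.60 hours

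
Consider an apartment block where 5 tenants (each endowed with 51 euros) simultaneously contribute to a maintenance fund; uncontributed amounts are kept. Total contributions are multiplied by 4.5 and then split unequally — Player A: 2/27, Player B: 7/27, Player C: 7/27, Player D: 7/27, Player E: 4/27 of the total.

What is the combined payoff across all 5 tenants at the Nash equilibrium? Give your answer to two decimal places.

790.50 euros

Player j's private return per contributed unit is 4.5 × (j's share). Contributing is weakly dominant for j when that share is at least 1/4.5 = 0.2222, and contributing 0 is dominant otherwise.
Player B, Player C and Player D clear that bar, contributing 51 each; the remaining 2 contribute 0. Total contributed: 153.
The maintenance fund pays out 4.5 × 153 = 688.50 in total (split across the unequal shares, but the aggregate is all that matters for the group sum).
The 2 free-riders keep 51 each, adding 102. Group total = 102 + 688.50 = 790.50.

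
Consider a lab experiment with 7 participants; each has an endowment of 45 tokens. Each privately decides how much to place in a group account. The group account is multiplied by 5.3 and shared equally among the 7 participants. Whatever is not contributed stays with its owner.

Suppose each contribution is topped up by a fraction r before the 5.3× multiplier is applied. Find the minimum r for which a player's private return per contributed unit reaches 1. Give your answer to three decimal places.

With matching at rate r, one contributed unit becomes (1 + r) in the group account and returns 5.3 × (1 + r) / 7 to the contributor.
Setting this equal to 1: 1 + r = 7/5.3 = 1.3208.
So the minimum matching rate is r = 1.3208 − 1 = 0.321.

0.321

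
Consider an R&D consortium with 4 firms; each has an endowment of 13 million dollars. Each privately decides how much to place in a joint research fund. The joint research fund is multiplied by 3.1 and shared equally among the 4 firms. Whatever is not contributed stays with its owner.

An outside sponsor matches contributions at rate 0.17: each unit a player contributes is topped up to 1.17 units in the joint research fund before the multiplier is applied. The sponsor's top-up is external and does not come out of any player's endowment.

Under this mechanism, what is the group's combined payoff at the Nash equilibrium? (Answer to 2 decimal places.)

Even with the mechanism, each unit contributed returns only 3.1 × 1.17 / 4 = 0.9068 per unit of net cost, so contributing nothing is still dominant.
At the Nash equilibrium no one contributes; group total payoff = 4 × 13 = 52.

52.00 million dollars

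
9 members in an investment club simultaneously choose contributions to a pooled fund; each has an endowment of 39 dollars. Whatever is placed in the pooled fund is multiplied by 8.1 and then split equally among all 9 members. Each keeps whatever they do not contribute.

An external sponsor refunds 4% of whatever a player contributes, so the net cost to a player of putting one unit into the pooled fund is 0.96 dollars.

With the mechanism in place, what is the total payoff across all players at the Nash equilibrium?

With the mechanism, a contributed unit returns (8.1/9) / 0.96 = 0.9375 per unit of net cost — still below 1 — so contributing 0 remains dominant for every player.
At the Nash equilibrium no one contributes; group total payoff = 9 × 39 = 351.

351.00 dollars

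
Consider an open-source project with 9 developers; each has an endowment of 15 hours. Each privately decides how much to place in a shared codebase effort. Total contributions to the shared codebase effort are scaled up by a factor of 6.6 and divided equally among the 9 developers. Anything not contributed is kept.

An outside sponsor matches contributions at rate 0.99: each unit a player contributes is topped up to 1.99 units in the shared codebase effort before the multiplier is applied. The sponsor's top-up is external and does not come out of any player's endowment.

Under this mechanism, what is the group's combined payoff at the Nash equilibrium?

1773.09 hours

Under the mechanism each unit contributed yields 6.6 × 1.99 / 9 = 1.4593 back to its contributor per unit of net cost, which exceeds 1, making full contribution the dominant choice for everyone.
So the Nash equilibrium is full contribution by all 9; the group earns 6.6 × 1.99 × 135 = 1773.09.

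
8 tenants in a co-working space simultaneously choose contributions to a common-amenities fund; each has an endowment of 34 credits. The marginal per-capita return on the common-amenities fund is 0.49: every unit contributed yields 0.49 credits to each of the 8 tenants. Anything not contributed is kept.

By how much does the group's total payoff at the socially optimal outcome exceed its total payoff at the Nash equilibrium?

794.24 credits

The private return per contributed unit is 0.49 < 1, so contributing 0 is dominant for every player. At the Nash equilibrium everyone keeps their 34, and the group total is 8 × 34 = 272.
Each contributed unit returns 3.920 to the group as a whole (0.49 to each of 8 players), which exceeds 1, so the social optimum is full contribution: group total = 3.920 × 272 = 1066.24.
Efficiency loss = 1066.24 − 272 = 794.24.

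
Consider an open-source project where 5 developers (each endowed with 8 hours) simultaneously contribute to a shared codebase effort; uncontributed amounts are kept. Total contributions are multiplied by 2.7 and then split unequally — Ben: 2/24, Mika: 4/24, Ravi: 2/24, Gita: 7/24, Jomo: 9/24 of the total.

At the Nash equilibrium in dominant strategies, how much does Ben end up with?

A player with share s gets back 2.7·s per unit contributed, so full contribution is dominant for anyone with s > 1/2.7 = 0.3704 and zero contribution is dominant for anyone below.
Only Jomo (9/24) clears that bar, contributing 8; the remaining 4 contribute 0. Total contributed: 8.
Ben keeps 8 and receives 2.7 × 8 × 2/24 = 1.80 from the shared codebase effort, for a payoff of 9.80.

9.80 hours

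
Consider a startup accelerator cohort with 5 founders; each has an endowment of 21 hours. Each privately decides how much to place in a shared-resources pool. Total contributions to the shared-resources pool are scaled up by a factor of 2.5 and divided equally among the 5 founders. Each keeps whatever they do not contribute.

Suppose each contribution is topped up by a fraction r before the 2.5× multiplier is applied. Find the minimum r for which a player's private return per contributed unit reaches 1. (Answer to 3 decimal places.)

With matching at rate r, one contributed unit becomes (1 + r) in the shared-resources pool and returns 2.5 × (1 + r) / 5 to the contributor.
Setting this equal to 1: 1 + r = 5/2.5 = 2.0000.
So the minimum matching rate is r = 2.0000 − 1 = 1.000.

1.000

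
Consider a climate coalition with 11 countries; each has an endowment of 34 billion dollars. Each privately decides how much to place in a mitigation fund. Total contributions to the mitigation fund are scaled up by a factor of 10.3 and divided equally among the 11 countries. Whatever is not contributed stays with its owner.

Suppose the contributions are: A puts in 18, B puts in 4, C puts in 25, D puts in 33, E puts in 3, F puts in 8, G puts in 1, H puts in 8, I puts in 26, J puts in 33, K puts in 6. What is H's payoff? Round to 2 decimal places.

Total contributed: 18 + 4 + 25 + 33 + 3 + 8 + 1 + 8 + 26 + 33 + 6 = 165.
Each receives 10.3 × 165 / 11 = 154.50 from the mitigation fund.
H keeps 34 − 8 = 26, so H's payoff is 26 + 154.50 = 180.50.

180.50 billion dollars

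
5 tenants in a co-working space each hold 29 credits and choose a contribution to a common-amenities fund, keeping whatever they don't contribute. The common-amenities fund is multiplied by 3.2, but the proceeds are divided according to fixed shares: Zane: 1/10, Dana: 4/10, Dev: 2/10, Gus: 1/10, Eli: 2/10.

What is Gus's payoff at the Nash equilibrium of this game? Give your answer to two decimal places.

A player with share s gets back 3.2·s per unit contributed, so full contribution is dominant for anyone with s > 1/3.2 = 0.3125 and zero contribution is dominant for anyone below.
The only share above 0.3125 is Dana's 4/10, contributing 29; the remaining 4 contribute 0. Total contributed: 29.
Gus keeps 29 and receives 3.2 × 29 × 1/10 = 9.28 from the common-amenities fund, for a payoff of 38.28.

38.28 credits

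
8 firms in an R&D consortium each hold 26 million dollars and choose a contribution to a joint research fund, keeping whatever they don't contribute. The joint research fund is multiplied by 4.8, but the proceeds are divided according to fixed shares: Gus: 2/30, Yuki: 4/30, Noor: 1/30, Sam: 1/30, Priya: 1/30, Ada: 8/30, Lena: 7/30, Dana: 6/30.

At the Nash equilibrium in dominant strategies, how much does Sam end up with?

34.32 million dollars

Each unit j contributes comes back to j as 4.8 × (j's share), so j prefers to contribute only if that share exceeds 1/4.8 = 0.2083; otherwise keeping the unit dominates.
Ada and Lena clear that bar, contributing 26 each; the remaining 6 contribute 0. Total contributed: 52.
Sam keeps 26 and receives 4.8 × 52 × 1/30 = 8.32 from the joint research fund, for a payoff of 34.32.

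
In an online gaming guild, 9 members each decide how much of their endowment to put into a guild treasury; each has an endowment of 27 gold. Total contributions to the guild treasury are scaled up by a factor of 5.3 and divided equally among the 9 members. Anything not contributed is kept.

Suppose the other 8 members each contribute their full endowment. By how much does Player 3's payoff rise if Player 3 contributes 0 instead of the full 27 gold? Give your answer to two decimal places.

11.10 gold

Switching from a contribution of 27 to 0 lets Player 3 keep an extra 27 gold, but lowers the guild treasury by 27, which costs Player 3 their own share of that drop: 5.3/9 × 27 = 15.90.
Net gain = 27 − 15.90 = 11.10. The private return per contributed unit (0.5889) is below 1, so free-riding is indeed the best response regardless of what the others do.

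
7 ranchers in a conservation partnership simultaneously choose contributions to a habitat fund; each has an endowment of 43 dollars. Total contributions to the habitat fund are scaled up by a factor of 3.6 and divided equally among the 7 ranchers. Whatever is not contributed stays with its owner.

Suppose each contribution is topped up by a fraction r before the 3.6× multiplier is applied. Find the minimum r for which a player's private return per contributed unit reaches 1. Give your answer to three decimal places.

0.944

With matching at rate r, one contributed unit becomes (1 + r) in the habitat fund and returns 3.6 × (1 + r) / 7 to the contributor.
Setting this equal to 1: 1 + r = 7/3.6 = 1.9444.
So the minimum matching rate is r = 1.9444 − 1 = 0.944.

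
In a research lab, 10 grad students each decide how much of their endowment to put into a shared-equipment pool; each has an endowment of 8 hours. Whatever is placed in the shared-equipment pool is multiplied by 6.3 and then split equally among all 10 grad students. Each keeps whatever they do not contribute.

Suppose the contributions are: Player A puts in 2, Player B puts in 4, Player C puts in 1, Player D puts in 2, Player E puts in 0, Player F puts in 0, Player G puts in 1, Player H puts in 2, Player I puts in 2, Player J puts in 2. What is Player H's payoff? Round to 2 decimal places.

16.08 hours

Total contributed: 2 + 4 + 1 + 2 + 0 + 0 + 1 + 2 + 2 + 2 = 16.
Each receives 6.3 × 16 / 10 = 10.08 from the shared-equipment pool.
Player H keeps 8 − 2 = 6, so Player H's payoff is 6 + 10.08 = 16.08.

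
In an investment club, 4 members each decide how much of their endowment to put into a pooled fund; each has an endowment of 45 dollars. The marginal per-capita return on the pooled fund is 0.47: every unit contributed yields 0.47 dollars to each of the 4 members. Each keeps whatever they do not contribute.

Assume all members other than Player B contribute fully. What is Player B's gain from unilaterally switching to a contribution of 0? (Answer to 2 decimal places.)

Switching from a contribution of 45 to 0 lets Player B keep an extra 45 dollars, but lowers the pooled fund by 45, which costs Player B their own share of that drop: 0.47 × 45 = 21.15.
Net gain = 45 − 21.15 = 23.85. The private return per contributed unit (0.47) is below 1, so free-riding is indeed the best response regardless of what the others do.

23.85 dollars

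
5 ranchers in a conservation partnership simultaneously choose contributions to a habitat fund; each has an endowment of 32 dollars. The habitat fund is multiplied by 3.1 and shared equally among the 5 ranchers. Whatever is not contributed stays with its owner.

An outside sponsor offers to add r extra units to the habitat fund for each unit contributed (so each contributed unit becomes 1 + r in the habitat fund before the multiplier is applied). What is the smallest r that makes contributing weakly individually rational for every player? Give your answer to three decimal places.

With matching at rate r, one contributed unit becomes (1 + r) in the habitat fund and returns 3.1 × (1 + r) / 5 to the contributor.
Setting this equal to 1: 1 + r = 5/3.1 = 1.6129.
So the minimum matching rate is r = 1.6129 − 1 = 0.613.

0.613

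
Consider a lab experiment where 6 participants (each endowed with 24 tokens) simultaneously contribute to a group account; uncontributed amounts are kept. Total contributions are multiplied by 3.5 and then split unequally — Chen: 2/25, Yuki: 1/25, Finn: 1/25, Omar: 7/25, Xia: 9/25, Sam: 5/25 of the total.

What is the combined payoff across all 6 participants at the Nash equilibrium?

204.00 tokens

For player j, contributing a unit is worthwhile iff 3.5 × (j's share) ≥ 1, i.e. iff j's share is at least 0.2857.
Xia alone (share 9/25) is above the threshold, contributing 24; the remaining 5 contribute 0. Total contributed: 24.
The group account pays out 3.5 × 24 = 84.00 in total (split across the unequal shares, but the aggregate is all that matters for the group sum).
The 5 free-riders keep 24 each, adding 120. Group total = 120 + 84.00 = 204.00.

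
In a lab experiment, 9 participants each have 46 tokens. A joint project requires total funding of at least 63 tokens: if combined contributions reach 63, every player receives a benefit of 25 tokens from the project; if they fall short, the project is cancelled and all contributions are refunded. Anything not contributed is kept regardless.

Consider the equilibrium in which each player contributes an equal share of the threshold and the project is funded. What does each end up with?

Equal share of the threshold: 63/9 = 7.
At this profile no one gains by cutting their contribution: any cut drops the total below 63, the project is cancelled, contributions are refunded, and the deviator ends with 46, which is less than 46 − 7 + 25 = 64. Contributing more than 7 just wastes the excess. So contributing exactly 7 is a best response.
Each player's payoff: 46 − 7 + 25 = 64.

64 tokens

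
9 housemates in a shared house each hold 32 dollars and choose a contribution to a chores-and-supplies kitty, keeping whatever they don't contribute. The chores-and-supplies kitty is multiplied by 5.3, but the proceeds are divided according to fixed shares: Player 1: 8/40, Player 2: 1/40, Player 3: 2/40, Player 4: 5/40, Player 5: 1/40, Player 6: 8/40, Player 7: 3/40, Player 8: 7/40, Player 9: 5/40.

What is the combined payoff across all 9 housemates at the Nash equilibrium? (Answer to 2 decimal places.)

563.20 dollars

For player j, contributing a unit is worthwhile iff 5.3 × (j's share) ≥ 1, i.e. iff j's share is at least 0.1887.
Player 1 and Player 6 clear that bar, contributing 32 each; the remaining 7 contribute 0. Total contributed: 64.
The chores-and-supplies kitty pays out 5.3 × 64 = 339.20 in total (split across the unequal shares, but the aggregate is all that matters for the group sum).
The 7 free-riders keep 32 each, adding 224. Group total = 224 + 339.20 = 563.20.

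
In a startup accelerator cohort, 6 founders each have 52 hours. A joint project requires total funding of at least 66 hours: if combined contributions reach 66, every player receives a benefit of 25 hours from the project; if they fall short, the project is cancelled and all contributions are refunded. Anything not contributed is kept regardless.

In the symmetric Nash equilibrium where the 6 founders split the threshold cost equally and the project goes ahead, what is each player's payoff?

66 hours

Equal share of the threshold: 66/6 = 11.
At this profile no one gains by cutting their contribution: any cut drops the total below 66, the project is cancelled, contributions are refunded, and the deviator ends with 52, which is less than 52 − 11 + 25 = 66. Contributing more than 11 just wastes the excess. So contributing exactly 11 is a best response.
Each player's payoff: 52 − 11 + 25 = 66.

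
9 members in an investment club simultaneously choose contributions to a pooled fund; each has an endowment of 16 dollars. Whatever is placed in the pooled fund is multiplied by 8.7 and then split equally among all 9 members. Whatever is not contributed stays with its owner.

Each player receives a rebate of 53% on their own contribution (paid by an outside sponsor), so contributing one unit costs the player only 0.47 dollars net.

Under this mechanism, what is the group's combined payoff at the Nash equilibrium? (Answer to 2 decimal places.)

The effective private return per unit is now (8.7/9) / 0.47 = 2.0567 > 1, so every player's dominant strategy flips to full contribution.
So the Nash equilibrium is full contribution by all 9; the group earns 9 × (16 × 0.53 + 8.7 × 16) = 1329.12.

1329.12 dollars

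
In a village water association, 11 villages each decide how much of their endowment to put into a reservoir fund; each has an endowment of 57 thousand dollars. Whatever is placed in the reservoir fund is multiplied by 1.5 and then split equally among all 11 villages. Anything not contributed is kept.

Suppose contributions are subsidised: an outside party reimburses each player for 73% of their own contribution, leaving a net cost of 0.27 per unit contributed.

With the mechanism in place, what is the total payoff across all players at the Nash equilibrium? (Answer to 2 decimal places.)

627.00 thousand dollars

The effective private return is (1.5/11) / 0.27 = 0.5051, which is still under 1, so the mechanism doesn't change anyone's dominant strategy: zero contribution.
Everyone keeps their endowment and the group total is 11 × 57 = 627.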